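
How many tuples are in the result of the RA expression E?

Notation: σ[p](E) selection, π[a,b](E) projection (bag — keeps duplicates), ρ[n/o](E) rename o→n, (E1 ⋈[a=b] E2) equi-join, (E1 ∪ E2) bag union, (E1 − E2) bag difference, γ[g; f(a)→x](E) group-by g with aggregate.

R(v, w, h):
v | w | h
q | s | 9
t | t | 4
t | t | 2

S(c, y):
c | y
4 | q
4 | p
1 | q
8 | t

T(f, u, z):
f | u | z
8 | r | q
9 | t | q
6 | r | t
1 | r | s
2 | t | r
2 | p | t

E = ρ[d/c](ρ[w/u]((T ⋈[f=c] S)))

Per-node cardinality:
  T → 6
  S → 4
  (T ⋈[f=c] S) → 2
  ρ[w/u]((T ⋈[f=c] S)) → 2
  ρ[d/c](ρ[w/u]((T ⋈[f=c] S))) → 2

|E| = 2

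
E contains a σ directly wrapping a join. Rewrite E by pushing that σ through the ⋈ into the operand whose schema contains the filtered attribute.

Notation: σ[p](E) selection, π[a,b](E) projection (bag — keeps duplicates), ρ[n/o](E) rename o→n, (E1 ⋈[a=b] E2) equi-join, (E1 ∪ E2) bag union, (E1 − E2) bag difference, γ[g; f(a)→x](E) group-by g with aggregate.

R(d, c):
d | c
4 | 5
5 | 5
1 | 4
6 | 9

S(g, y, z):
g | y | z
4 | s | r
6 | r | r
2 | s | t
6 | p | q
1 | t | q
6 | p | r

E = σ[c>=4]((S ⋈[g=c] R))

σ filters on c, owned by the right side.
E' = (S ⋈[g=c] σ[c>=4](R))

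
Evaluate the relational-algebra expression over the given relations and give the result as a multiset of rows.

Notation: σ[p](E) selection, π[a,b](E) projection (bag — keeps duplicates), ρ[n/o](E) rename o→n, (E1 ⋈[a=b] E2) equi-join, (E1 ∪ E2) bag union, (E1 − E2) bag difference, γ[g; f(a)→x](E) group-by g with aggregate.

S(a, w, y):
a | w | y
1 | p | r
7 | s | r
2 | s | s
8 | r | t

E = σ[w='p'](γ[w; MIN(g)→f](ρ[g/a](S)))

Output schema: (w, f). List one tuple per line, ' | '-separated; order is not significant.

Per-node cardinality:
  S → 4
  ρ[g/a](S) → 4
  γ[w; MIN(g)→f](ρ[g/a](S)) → 3
  σ[w='p'](γ[w; MIN(g)→f](ρ[g/a](S))) → 1

== RESULT ==
w | f
p | 1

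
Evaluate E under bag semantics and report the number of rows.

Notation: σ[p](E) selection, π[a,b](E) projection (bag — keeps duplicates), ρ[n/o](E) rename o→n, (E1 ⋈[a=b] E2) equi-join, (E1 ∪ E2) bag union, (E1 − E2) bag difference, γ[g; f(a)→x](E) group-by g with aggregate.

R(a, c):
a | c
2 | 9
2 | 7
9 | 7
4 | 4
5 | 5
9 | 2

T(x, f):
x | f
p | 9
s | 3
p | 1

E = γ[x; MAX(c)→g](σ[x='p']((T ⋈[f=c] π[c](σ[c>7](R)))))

Row counts bottom-up:
  T → 3
  R → 6
  σ[c>7](R) → 1
  π[c](σ[c>7](R)) → 1
  (T ⋈[f=c] π[c](σ[c>7](R))) → 1
  σ[x='p']((T ⋈[f=c] π[c](σ[c>7](R)))) → 1
  γ[x; MAX(c)→g](σ[x='p']((T ⋈[f=c] π[c](σ[c>7](R))))) → 1

|E| = 1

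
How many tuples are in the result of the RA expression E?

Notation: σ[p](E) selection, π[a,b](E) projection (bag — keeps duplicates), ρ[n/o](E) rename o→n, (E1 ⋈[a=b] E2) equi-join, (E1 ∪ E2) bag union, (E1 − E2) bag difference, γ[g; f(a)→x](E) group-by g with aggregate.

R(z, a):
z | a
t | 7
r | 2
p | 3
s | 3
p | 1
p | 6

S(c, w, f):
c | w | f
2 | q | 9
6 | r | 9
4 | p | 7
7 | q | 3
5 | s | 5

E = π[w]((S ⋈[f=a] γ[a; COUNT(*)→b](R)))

Subexpression sizes:
  S → 5
  R → 6
  γ[a; COUNT(*)→b](R) → 5
  (S ⋈[f=a] γ[a; COUNT(*)→b](R)) → 2
  π[w]((S ⋈[f=a] γ[a; COUNT(*)→b](R))) → 2

|E| = 2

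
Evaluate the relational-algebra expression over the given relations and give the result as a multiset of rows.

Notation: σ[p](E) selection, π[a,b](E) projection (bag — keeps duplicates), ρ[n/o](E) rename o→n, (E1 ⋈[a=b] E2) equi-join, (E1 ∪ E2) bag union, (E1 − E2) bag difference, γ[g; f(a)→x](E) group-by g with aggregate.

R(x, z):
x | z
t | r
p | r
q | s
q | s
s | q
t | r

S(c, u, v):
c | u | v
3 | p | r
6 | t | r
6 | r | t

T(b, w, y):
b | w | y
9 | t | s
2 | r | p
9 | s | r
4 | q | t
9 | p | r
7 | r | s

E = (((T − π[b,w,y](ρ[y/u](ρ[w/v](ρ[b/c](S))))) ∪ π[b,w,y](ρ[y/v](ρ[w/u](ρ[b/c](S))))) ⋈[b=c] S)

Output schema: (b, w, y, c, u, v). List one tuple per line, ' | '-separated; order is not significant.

Stepwise |·|:
  T → 6
  S → 3
  ρ[b/c](S) → 3
  ρ[w/v](ρ[b/c](S)) → 3
  ρ[y/u](ρ[w/v](ρ[b/c](S))) → 3
  π[b,w,y](ρ[y/u](ρ[w/v](ρ[b/c](S)))) → 3
  (T − π[b,w,y](ρ[y/u](ρ[w/v](ρ[b/c](S))))) → 6
  S → 3
  ρ[b/c](S) → 3
  ρ[w/u](ρ[b/c](S)) → 3
  ρ[y/v](ρ[w/u](ρ[b/c](S))) → 3
  π[b,w,y](ρ[y/v](ρ[w/u](ρ[b/c](S)))) → 3
  ((T − π[b,w,y](ρ[y/u](ρ[w/v](ρ[b/c](S))))) ∪ π[b,w,y](ρ[y/v](ρ[w/u](ρ[b/c](S))))) → 9
  S → 3
  (((T − π[b,w,y](ρ[y/u](ρ[w/v](ρ[b/c](S))))) ∪ π[b,w,y](ρ[y/v](ρ[w/u](ρ[b/c](S))))) ⋈[b=c] S) → 5

== RESULT ==
b | w | y | c | u | v
3 | p | r | 3 | p | r
6 | r | t | 6 | r | t
6 | r | t | 6 | t | r
6 | t | r | 6 | r | t
6 | t | r | 6 | t | r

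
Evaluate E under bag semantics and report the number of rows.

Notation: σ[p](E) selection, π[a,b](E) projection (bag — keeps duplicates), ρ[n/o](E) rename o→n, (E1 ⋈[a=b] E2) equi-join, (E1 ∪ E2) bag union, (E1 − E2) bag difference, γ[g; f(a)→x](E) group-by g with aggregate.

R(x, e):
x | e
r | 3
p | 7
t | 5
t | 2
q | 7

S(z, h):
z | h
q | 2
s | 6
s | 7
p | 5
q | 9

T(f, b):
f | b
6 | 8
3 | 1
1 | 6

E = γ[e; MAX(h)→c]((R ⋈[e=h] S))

Stepwise |·|:
  R → 5
  S → 5
  (R ⋈[e=h] S) → 4
  γ[e; MAX(h)→c]((R ⋈[e=h] S)) → 3

|E| = 3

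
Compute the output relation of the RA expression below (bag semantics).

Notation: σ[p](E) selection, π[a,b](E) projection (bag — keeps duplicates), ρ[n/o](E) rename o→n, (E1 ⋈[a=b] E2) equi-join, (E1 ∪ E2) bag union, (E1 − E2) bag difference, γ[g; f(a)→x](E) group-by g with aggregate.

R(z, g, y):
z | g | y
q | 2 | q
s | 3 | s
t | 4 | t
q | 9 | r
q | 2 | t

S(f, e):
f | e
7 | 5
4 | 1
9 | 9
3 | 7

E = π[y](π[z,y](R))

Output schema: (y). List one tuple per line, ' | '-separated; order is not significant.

Row counts bottom-up:
  R → 5
  π[z,y](R) → 5
  π[y](π[z,y](R)) → 5

== RESULT ==
y
q
r
s
t
t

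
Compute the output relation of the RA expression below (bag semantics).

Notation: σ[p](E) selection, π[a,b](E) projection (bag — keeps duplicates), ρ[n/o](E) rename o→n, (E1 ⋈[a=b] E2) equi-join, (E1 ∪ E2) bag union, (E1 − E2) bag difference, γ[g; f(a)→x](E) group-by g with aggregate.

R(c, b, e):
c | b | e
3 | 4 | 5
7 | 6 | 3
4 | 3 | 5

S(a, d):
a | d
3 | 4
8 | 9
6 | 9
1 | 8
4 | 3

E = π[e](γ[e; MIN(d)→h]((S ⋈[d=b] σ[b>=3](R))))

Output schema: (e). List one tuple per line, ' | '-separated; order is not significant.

Subexpression sizes:
  S → 5
  R → 3
  σ[b>=3](R) → 3
  (S ⋈[d=b] σ[b>=3](R)) → 2
  γ[e; MIN(d)→h]((S ⋈[d=b] σ[b>=3](R))) → 1
  π[e](γ[e; MIN(d)→h]((S ⋈[d=b] σ[b>=3](R)))) → 1

== RESULT ==
e
5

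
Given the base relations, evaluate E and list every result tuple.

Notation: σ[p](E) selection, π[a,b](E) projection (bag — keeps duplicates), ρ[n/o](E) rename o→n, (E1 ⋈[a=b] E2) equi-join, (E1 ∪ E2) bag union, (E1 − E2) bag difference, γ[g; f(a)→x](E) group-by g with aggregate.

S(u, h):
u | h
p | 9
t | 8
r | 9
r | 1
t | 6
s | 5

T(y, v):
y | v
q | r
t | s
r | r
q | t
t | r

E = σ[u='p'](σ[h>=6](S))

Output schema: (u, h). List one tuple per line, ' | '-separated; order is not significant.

Subexpression sizes:
  S → 6
  σ[h>=6](S) → 4
  σ[u='p'](σ[h>=6](S)) → 1

== RESULT ==
u | h
p | 9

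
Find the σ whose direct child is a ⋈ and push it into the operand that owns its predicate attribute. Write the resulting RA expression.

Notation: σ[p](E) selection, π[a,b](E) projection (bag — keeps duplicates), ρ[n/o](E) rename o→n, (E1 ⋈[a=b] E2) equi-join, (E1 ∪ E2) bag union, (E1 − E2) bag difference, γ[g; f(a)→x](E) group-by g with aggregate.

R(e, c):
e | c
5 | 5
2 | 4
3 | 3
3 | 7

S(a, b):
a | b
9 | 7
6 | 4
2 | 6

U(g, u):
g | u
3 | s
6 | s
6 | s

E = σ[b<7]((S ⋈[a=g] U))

σ filters on b, owned by the left side.
E' = (σ[b<7](S) ⋈[a=g] U)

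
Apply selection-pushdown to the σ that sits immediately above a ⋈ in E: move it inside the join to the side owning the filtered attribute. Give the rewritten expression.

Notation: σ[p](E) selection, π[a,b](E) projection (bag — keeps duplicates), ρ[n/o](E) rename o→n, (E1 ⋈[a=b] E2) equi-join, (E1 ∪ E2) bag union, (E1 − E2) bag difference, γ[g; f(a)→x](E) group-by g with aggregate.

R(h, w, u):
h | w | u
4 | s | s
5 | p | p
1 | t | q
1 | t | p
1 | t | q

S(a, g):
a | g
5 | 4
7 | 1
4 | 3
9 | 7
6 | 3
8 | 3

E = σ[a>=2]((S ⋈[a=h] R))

σ filters on a, owned by the left side.
E' = (σ[a>=2](S) ⋈[a=h] R)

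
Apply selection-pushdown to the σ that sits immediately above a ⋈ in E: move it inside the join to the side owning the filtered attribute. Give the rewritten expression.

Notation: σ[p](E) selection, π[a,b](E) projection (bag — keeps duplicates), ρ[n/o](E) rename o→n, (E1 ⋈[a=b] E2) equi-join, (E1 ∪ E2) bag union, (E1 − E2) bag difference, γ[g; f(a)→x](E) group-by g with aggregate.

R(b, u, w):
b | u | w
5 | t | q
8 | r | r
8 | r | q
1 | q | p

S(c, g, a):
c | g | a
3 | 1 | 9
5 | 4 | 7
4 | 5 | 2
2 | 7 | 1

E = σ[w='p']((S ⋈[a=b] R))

σ filters on w, owned by the right side.
E' = (S ⋈[a=b] σ[w='p'](R))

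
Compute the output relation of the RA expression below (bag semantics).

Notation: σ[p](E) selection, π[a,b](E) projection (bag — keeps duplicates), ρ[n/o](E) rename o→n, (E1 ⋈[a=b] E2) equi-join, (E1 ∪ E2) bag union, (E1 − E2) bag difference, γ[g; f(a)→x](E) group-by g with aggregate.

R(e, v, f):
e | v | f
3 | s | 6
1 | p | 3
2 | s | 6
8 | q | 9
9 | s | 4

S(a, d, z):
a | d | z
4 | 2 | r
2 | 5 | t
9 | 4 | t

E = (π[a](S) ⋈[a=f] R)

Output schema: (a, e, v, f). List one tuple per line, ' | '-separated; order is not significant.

Stepwise |·|:
  S → 3
  π[a](S) → 3
  R → 5
  (π[a](S) ⋈[a=f] R) → 2

== RESULT ==
a | e | v | f
4 | 9 | s | 4
9 | 8 | q | 9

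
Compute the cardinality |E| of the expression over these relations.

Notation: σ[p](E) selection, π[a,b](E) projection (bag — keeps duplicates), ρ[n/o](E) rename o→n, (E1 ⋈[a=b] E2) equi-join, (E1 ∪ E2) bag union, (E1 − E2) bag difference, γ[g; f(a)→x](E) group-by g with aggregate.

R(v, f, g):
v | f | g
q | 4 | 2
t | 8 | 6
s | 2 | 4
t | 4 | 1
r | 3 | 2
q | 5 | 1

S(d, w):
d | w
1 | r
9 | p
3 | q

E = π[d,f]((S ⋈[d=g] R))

Stepwise |·|:
  S → 3
  R → 6
  (S ⋈[d=g] R) → 2
  π[d,f]((S ⋈[d=g] R)) → 2

|E| = 2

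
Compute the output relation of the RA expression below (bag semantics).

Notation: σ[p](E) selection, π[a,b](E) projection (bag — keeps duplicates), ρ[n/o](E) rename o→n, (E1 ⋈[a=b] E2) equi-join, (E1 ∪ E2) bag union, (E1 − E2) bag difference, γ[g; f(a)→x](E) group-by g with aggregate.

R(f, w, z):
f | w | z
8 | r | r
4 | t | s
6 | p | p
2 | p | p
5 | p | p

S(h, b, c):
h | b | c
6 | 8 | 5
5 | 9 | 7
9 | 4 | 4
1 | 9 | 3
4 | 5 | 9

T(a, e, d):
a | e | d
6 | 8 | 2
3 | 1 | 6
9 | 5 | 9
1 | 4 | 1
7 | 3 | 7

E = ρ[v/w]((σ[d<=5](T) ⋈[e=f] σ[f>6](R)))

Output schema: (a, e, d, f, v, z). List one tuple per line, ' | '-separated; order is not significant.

Row counts bottom-up:
  T → 5
  σ[d<=5](T) → 2
  R → 5
  σ[f>6](R) → 1
  (σ[d<=5](T) ⋈[e=f] σ[f>6](R)) → 1
  ρ[v/w]((σ[d<=5](T) ⋈[e=f] σ[f>6](R))) → 1

== RESULT ==
a | e | d | f | v | z
6 | 8 | 2 | 8 | r | r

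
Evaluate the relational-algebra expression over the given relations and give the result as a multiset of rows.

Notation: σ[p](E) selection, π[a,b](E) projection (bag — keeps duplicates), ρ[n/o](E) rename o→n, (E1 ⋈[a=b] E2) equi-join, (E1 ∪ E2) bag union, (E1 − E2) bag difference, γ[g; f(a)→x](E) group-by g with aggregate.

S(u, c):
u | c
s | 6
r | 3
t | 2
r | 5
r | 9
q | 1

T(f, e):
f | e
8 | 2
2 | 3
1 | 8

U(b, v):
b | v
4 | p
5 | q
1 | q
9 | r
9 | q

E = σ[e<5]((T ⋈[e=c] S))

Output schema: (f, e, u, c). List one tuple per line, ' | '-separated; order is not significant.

Row counts bottom-up:
  T → 3
  S → 6
  (T ⋈[e=c] S) → 2
  σ[e<5]((T ⋈[e=c] S)) → 2

== RESULT ==
f | e | u | c
2 | 3 | r | 3
8 | 2 | t | 2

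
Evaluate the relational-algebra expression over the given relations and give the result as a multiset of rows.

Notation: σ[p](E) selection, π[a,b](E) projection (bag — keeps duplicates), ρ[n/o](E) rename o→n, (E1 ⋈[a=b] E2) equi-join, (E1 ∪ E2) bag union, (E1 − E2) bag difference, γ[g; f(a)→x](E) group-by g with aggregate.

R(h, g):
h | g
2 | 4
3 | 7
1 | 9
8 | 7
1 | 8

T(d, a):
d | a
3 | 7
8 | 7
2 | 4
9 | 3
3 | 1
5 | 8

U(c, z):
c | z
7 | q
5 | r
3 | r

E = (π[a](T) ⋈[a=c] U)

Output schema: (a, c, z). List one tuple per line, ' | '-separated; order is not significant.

Subexpression sizes:
  T → 6
  π[a](T) → 6
  U → 3
  (π[a](T) ⋈[a=c] U) → 3

== RESULT ==
a | c | z
3 | 3 | r
7 | 7 | q
7 | 7 | q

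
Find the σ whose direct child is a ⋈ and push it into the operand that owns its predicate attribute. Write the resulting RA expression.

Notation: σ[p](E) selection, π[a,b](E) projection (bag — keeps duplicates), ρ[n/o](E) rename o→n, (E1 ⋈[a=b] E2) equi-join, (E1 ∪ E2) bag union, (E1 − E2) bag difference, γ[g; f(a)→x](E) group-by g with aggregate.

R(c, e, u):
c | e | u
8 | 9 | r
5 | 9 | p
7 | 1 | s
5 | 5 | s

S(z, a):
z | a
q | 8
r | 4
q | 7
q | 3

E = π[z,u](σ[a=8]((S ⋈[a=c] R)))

σ filters on a, owned by the left side.
E' = π[z,u]((σ[a=8](S) ⋈[a=c] R))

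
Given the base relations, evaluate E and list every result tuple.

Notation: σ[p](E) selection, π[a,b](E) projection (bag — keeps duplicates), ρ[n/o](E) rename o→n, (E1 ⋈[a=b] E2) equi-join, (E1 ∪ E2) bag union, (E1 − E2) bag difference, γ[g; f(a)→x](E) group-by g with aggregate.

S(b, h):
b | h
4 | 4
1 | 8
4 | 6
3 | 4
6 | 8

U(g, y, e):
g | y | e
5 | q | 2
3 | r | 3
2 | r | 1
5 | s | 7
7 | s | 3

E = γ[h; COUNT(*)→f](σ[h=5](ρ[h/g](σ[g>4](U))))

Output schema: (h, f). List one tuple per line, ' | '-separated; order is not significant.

Per-node cardinality:
  U → 5
  σ[g>4](U) → 3
  ρ[h/g](σ[g>4](U)) → 3
  σ[h=5](ρ[h/g](σ[g>4](U))) → 2
  γ[h; COUNT(*)→f](σ[h=5](ρ[h/g](σ[g>4](U)))) → 1

== RESULT ==
h | f
5 | 2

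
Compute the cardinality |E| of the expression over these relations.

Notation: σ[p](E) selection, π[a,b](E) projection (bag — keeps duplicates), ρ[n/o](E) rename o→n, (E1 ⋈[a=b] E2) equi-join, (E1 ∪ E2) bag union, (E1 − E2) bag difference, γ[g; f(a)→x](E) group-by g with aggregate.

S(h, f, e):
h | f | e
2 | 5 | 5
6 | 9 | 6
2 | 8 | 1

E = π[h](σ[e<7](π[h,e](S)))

Per-node cardinality:
  S → 3
  π[h,e](S) → 3
  σ[e<7](π[h,e](S)) → 3
  π[h](σ[e<7](π[h,e](S))) → 3

|E| = 3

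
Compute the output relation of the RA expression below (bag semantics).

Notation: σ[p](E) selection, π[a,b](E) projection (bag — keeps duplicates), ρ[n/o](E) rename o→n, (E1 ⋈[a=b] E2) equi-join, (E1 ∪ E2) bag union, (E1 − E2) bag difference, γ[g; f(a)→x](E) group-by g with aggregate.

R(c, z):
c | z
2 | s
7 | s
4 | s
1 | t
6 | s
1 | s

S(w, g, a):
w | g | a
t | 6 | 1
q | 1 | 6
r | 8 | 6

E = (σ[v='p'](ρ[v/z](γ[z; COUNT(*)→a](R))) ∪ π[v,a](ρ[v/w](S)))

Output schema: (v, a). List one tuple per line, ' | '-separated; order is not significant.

Stepwise |·|:
  R → 6
  γ[z; COUNT(*)→a](R) → 2
  ρ[v/z](γ[z; COUNT(*)→a](R)) → 2
  σ[v='p'](ρ[v/z](γ[z; COUNT(*)→a](R))) → 0
  S → 3
  ρ[v/w](S) → 3
  π[v,a](ρ[v/w](S)) → 3
  (σ[v='p'](ρ[v/z](γ[z; COUNT(*)→a](R))) ∪ π[v,a](ρ[v/w](S))) → 3

== RESULT ==
v | a
q | 6
r | 6
t | 1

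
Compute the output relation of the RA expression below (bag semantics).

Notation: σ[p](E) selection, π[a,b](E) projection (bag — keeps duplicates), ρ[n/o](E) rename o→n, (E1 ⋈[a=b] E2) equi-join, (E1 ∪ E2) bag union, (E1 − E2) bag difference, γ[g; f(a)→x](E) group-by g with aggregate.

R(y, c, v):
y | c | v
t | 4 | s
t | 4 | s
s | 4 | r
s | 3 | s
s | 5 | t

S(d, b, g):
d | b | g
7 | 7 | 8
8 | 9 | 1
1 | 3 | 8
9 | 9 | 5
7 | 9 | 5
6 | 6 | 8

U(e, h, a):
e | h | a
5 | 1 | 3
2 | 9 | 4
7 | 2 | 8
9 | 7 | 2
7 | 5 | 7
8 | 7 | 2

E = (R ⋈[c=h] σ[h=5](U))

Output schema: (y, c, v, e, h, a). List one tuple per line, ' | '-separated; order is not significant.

Per-node cardinality:
  R → 5
  U → 6
  σ[h=5](U) → 1
  (R ⋈[c=h] σ[h=5](U)) → 1

== RESULT ==
y | c | v | e | h | a
s | 5 | t | 7 | 5 | 7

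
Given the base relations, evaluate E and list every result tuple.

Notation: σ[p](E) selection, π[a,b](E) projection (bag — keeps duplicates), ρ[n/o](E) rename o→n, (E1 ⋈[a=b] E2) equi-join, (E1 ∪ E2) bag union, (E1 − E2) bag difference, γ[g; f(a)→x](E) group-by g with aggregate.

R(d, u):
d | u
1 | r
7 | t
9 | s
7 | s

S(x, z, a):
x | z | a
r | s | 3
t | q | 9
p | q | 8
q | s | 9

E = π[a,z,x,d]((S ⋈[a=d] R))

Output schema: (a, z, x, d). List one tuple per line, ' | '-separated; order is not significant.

Stepwise |·|:
  S → 4
  R → 4
  (S ⋈[a=d] R) → 2
  π[a,z,x,d]((S ⋈[a=d] R)) → 2

== RESULT ==
a | z | x | d
9 | q | t | 9
9 | s | q | 9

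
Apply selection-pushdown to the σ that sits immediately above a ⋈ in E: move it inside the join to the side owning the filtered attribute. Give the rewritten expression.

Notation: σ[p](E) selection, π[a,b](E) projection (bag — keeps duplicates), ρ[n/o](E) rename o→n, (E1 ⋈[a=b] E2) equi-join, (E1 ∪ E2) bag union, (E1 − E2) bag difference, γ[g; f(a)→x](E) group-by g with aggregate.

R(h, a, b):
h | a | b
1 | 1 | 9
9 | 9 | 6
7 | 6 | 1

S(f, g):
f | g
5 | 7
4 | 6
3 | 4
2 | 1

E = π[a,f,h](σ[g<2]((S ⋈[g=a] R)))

σ filters on g, owned by the left side.
E' = π[a,f,h]((σ[g<2](S) ⋈[g=a] R))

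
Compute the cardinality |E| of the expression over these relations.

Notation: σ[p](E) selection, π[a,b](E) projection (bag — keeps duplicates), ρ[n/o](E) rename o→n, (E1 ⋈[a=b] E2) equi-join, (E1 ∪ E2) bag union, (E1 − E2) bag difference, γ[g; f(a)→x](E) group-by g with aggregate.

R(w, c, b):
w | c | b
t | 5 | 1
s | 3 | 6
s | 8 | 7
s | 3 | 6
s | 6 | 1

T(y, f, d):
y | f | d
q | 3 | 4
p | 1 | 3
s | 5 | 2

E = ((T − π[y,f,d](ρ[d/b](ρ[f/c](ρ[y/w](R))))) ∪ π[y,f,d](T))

Subexpression sizes:
  T → 3
  R → 5
  ρ[y/w](R) → 5
  ρ[f/c](ρ[y/w](R)) → 5
  ρ[d/b](ρ[f/c](ρ[y/w](R))) → 5
  π[y,f,d](ρ[d/b](ρ[f/c](ρ[y/w](R)))) → 5
  (T − π[y,f,d](ρ[d/b](ρ[f/c](ρ[y/w](R))))) → 3
  T → 3
  π[y,f,d](T) → 3
  ((T − π[y,f,d](ρ[d/b](ρ[f/c](ρ[y/w](R))))) ∪ π[y,f,d](T)) → 6

|E| = 6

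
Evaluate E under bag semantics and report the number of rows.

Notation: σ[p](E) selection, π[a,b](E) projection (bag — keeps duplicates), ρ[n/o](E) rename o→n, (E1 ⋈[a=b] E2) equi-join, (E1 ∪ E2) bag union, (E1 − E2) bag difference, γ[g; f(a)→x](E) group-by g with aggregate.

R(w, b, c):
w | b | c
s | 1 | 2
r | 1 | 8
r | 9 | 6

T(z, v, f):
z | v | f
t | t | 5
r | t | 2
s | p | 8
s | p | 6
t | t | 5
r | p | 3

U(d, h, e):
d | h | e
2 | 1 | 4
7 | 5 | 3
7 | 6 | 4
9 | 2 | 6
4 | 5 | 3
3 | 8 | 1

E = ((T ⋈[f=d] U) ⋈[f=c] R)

Per-node cardinality:
  T → 6
  U → 6
  (T ⋈[f=d] U) → 2
  R → 3
  ((T ⋈[f=d] U) ⋈[f=c] R) → 1

|E| = 1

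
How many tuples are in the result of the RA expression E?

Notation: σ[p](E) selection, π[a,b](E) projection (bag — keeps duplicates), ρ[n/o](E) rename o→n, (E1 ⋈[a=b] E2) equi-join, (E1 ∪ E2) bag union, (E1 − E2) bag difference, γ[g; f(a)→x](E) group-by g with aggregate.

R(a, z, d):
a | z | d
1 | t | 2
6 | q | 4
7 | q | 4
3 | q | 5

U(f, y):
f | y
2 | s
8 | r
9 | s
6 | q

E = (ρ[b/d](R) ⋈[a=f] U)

Per-node cardinality:
  R → 4
  ρ[b/d](R) → 4
  U → 4
  (ρ[b/d](R) ⋈[a=f] U) → 1

|E| = 1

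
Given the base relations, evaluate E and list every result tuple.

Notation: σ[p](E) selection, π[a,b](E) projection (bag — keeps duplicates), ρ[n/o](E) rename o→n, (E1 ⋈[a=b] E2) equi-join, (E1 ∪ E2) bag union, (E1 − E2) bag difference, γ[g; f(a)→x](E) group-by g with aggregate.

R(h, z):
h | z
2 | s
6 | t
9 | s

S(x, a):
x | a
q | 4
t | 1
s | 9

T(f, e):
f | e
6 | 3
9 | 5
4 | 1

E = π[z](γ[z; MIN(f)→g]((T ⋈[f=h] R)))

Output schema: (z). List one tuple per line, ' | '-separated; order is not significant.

Row counts bottom-up:
  T → 3
  R → 3
  (T ⋈[f=h] R) → 2
  γ[z; MIN(f)→g]((T ⋈[f=h] R)) → 2
  π[z](γ[z; MIN(f)→g]((T ⋈[f=h] R))) → 2

== RESULT ==
z
s
t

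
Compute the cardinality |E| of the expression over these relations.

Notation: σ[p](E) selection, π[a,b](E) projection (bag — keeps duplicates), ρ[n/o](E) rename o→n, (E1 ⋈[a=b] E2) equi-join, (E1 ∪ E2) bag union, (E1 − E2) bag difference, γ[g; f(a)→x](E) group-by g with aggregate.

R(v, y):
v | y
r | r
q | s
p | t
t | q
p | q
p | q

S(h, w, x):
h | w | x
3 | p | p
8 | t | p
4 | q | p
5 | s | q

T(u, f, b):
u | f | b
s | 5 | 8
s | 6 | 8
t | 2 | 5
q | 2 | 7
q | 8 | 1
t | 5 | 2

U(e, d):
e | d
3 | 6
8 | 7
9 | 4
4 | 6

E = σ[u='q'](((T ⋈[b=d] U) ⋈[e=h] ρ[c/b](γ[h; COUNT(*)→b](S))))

Stepwise |·|:
  T → 6
  U → 4
  (T ⋈[b=d] U) → 1
  S → 4
  γ[h; COUNT(*)→b](S) → 4
  ρ[c/b](γ[h; COUNT(*)→b](S)) → 4
  ((T ⋈[b=d] U) ⋈[e=h] ρ[c/b](γ[h; COUNT(*)→b](S))) → 1
  σ[u='q'](((T ⋈[b=d] U) ⋈[e=h] ρ[c/b](γ[h; COUNT(*)→b](S)))) → 1

|E| = 1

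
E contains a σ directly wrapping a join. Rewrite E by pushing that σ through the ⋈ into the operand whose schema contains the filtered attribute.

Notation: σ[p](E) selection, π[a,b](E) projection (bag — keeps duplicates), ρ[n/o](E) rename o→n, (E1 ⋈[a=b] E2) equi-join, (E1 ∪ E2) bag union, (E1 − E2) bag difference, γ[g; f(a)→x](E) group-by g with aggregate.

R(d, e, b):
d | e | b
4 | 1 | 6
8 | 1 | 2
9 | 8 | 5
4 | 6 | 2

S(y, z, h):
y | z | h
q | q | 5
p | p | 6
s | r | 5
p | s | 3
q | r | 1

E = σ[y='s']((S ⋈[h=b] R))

σ filters on y, owned by the left side.
E' = (σ[y='s'](S) ⋈[h=b] R)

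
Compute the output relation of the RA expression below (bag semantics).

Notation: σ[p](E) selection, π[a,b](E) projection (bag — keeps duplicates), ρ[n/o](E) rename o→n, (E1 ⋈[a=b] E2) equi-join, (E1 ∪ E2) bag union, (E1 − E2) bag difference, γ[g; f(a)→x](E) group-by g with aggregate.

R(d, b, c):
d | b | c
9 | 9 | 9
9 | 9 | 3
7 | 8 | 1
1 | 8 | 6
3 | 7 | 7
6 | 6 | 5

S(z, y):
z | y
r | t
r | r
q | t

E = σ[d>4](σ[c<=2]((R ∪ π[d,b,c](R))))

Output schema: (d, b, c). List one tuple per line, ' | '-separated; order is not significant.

Subexpression sizes:
  R → 6
  R → 6
  π[d,b,c](R) → 6
  (R ∪ π[d,b,c](R)) → 12
  σ[c<=2]((R ∪ π[d,b,c](R))) → 2
  σ[d>4](σ[c<=2]((R ∪ π[d,b,c](R)))) → 2

== RESULT ==
d | b | c
7 | 8 | 1
7 | 8 | 1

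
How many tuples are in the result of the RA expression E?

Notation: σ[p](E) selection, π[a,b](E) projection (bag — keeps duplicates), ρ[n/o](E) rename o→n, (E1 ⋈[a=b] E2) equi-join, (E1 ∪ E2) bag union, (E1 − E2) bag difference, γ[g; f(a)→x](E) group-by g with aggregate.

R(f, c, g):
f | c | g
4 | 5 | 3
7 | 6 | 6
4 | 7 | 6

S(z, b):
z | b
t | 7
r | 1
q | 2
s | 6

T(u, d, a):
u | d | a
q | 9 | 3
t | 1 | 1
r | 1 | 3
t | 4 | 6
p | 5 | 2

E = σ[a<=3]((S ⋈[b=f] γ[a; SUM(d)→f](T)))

Stepwise |·|:
  S → 4
  T → 5
  γ[a; SUM(d)→f](T) → 4
  (S ⋈[b=f] γ[a; SUM(d)→f](T)) → 1
  σ[a<=3]((S ⋈[b=f] γ[a; SUM(d)→f](T))) → 1

|E| = 1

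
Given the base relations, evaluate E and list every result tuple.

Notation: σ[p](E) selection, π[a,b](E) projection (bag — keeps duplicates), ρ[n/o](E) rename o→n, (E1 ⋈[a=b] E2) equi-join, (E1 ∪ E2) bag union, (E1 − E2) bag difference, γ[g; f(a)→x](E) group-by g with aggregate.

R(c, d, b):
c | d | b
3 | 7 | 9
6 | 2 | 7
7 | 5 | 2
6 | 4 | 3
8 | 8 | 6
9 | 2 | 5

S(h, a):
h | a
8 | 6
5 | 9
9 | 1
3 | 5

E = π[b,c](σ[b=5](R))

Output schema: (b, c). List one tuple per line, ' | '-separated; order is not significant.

Subexpression sizes:
  R → 6
  σ[b=5](R) → 1
  π[b,c](σ[b=5](R)) → 1

== RESULT ==
b | c
5 | 9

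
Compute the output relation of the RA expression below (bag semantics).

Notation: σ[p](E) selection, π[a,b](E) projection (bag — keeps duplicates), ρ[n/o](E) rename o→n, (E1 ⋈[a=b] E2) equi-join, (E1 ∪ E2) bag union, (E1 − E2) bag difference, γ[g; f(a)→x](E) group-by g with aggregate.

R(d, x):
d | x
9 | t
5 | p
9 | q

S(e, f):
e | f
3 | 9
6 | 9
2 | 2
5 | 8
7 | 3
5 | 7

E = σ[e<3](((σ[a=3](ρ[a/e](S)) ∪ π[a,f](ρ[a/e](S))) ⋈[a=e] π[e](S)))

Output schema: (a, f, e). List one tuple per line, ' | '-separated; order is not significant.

Row counts bottom-up:
  S → 6
  ρ[a/e](S) → 6
  σ[a=3](ρ[a/e](S)) → 1
  S → 6
  ρ[a/e](S) → 6
  π[a,f](ρ[a/e](S)) → 6
  (σ[a=3](ρ[a/e](S)) ∪ π[a,f](ρ[a/e](S))) → 7
  S → 6
  π[e](S) → 6
  ((σ[a=3](ρ[a/e](S)) ∪ π[a,f](ρ[a/e](S))) ⋈[a=e] π[e](S)) → 9
  σ[e<3](((σ[a=3](ρ[a/e](S)) ∪ π[a,f](ρ[a/e](S))) ⋈[a=e] π[e](S))) → 1

== RESULT ==
a | f | e
2 | 2 | 2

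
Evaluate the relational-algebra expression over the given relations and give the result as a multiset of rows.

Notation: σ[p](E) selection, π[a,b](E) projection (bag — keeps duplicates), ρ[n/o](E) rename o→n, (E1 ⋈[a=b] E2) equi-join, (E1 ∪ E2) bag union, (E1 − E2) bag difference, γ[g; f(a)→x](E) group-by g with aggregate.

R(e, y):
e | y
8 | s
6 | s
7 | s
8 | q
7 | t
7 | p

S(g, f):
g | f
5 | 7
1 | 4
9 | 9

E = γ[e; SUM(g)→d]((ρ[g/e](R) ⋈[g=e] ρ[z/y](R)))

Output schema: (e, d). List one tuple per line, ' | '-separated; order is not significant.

Subexpression sizes:
  R → 6
  ρ[g/e](R) → 6
  R → 6
  ρ[z/y](R) → 6
  (ρ[g/e](R) ⋈[g=e] ρ[z/y](R)) → 14
  γ[e; SUM(g)→d]((ρ[g/e](R) ⋈[g=e] ρ[z/y](R))) → 3

== RESULT ==
e | d
6 | 6
7 | 63
8 | 32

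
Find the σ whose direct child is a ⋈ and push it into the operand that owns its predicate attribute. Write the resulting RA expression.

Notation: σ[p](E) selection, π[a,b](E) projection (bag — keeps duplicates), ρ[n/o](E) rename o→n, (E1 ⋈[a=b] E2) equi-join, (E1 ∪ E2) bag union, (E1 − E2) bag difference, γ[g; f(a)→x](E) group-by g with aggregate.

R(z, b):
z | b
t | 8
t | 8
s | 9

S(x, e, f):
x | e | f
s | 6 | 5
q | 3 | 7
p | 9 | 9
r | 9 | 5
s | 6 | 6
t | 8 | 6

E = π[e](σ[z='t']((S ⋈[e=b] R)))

σ filters on z, owned by the right side.
E' = π[e]((S ⋈[e=b] σ[z='t'](R)))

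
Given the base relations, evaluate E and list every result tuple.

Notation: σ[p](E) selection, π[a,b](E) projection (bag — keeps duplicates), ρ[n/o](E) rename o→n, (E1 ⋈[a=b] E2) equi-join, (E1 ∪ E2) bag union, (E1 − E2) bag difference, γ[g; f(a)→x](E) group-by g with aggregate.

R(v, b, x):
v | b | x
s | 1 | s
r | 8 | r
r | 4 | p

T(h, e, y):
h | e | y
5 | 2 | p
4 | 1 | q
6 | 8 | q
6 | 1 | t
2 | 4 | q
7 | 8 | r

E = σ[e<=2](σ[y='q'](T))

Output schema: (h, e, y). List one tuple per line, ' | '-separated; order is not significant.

Subexpression sizes:
  T → 6
  σ[y='q'](T) → 3
  σ[e<=2](σ[y='q'](T)) → 1

== RESULT ==
h | e | y
4 | 1 | q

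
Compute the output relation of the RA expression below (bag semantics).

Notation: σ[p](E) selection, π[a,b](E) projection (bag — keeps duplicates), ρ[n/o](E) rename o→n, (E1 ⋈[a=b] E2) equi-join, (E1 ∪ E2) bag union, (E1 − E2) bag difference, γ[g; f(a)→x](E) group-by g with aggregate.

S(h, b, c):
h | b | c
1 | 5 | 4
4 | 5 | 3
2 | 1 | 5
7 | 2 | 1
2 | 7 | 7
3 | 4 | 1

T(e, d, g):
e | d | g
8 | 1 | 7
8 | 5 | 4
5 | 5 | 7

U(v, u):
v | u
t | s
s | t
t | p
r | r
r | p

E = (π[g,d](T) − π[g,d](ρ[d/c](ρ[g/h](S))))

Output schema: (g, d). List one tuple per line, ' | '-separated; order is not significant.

Stepwise |·|:
  T → 3
  π[g,d](T) → 3
  S → 6
  ρ[g/h](S) → 6
  ρ[d/c](ρ[g/h](S)) → 6
  π[g,d](ρ[d/c](ρ[g/h](S))) → 6
  (π[g,d](T) − π[g,d](ρ[d/c](ρ[g/h](S)))) → 2

== RESULT ==
g | d
4 | 5
7 | 5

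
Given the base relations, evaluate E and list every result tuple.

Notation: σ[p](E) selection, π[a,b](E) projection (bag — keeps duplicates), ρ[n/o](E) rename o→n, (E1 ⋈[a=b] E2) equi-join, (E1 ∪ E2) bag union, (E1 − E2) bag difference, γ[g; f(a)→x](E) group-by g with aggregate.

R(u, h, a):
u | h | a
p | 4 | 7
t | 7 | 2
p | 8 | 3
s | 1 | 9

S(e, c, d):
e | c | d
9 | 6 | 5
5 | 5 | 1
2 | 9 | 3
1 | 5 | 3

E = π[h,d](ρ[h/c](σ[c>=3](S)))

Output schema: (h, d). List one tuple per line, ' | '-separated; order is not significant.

Row counts bottom-up:
  S → 4
  σ[c>=3](S) → 4
  ρ[h/c](σ[c>=3](S)) → 4
  π[h,d](ρ[h/c](σ[c>=3](S))) → 4

== RESULT ==
h | d
5 | 1
5 | 3
6 | 5
9 | 3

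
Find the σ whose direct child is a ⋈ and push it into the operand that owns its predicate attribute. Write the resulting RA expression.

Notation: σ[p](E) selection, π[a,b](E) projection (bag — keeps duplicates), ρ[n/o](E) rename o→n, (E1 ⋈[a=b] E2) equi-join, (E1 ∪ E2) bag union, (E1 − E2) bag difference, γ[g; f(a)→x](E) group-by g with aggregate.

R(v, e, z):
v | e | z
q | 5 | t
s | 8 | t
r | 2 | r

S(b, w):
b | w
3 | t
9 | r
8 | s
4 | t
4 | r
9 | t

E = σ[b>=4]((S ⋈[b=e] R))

σ filters on b, owned by the left side.
E' = (σ[b>=4](S) ⋈[b=e] R)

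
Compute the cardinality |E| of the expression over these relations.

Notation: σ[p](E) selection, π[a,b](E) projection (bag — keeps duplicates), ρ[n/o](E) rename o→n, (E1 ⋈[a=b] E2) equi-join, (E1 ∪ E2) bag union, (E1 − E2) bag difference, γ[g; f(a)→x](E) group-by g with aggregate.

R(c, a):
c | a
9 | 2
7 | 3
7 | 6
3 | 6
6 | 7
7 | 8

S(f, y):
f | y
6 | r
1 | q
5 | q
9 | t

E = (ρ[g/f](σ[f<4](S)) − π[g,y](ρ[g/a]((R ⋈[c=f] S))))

Per-node cardinality:
  S → 4
  σ[f<4](S) → 1
  ρ[g/f](σ[f<4](S)) → 1
  R → 6
  S → 4
  (R ⋈[c=f] S) → 2
  ρ[g/a]((R ⋈[c=f] S)) → 2
  π[g,y](ρ[g/a]((R ⋈[c=f] S))) → 2
  (ρ[g/f](σ[f<4](S)) − π[g,y](ρ[g/a]((R ⋈[c=f] S)))) → 1

|E| = 1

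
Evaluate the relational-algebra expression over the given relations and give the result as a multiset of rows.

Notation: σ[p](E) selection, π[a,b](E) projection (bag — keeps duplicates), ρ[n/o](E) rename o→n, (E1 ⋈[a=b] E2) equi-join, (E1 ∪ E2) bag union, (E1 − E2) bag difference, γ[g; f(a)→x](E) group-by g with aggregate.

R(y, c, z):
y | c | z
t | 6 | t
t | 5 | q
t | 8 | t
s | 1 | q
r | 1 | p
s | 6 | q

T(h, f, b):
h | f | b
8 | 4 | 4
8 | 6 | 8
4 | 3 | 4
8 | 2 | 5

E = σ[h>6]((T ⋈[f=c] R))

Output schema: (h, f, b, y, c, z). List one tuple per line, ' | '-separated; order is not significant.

Row counts bottom-up:
  T → 4
  R → 6
  (T ⋈[f=c] R) → 2
  σ[h>6]((T ⋈[f=c] R)) → 2

== RESULT ==
h | f | b | y | c | z
8 | 6 | 8 | s | 6 | q
8 | 6 | 8 | t | 6 | t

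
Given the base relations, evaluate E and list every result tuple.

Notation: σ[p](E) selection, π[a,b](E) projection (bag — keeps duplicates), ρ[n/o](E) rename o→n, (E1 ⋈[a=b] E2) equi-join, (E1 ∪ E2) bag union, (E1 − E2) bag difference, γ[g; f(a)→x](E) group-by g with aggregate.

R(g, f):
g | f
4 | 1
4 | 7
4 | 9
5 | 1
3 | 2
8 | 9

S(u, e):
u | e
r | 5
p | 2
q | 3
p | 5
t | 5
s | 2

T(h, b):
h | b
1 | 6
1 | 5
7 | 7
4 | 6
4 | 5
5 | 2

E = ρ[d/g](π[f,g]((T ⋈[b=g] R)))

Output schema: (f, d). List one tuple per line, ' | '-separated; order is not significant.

Subexpression sizes:
  T → 6
  R → 6
  (T ⋈[b=g] R) → 2
  π[f,g]((T ⋈[b=g] R)) → 2
  ρ[d/g](π[f,g]((T ⋈[b=g] R))) → 2

== RESULT ==
f | d
1 | 5
1 | 5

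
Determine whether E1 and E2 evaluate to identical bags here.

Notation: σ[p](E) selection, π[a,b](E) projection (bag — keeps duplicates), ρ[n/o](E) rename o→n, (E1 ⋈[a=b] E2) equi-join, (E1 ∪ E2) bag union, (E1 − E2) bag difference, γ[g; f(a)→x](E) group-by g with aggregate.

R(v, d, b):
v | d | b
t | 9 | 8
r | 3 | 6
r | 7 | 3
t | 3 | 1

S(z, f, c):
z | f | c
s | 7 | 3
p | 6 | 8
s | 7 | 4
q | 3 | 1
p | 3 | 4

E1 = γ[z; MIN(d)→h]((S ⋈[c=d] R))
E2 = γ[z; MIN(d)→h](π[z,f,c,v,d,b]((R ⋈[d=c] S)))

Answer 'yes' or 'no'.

E1 subexpression sizes:
  S → 5
  R → 4
  (S ⋈[c=d] R) → 2
  γ[z; MIN(d)→h]((S ⋈[c=d] R)) → 1
E2 subexpression sizes:
  R → 4
  S → 5
  (R ⋈[d=c] S) → 2
  π[z,f,c,v,d,b]((R ⋈[d=c] S)) → 2
  γ[z; MIN(d)→h](π[z,f,c,v,d,b]((R ⋈[d=c] S))) → 1

E1 and E2 produce the same multiset:
z | h
s | 3

yes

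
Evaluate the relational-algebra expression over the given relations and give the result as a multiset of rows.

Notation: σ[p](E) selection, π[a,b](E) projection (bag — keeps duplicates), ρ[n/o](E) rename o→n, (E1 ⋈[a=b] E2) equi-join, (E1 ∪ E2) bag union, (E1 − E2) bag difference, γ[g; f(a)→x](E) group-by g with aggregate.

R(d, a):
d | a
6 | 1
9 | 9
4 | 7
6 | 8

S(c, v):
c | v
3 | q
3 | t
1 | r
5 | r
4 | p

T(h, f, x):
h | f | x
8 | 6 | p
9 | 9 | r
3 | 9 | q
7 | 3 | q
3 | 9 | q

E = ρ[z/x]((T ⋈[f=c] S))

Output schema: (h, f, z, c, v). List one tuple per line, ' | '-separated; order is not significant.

Per-node cardinality:
  T → 5
  S → 5
  (T ⋈[f=c] S) → 2
  ρ[z/x]((T ⋈[f=c] S)) → 2

== RESULT ==
h | f | z | c | v
7 | 3 | q | 3 | q
7 | 3 | q | 3 | t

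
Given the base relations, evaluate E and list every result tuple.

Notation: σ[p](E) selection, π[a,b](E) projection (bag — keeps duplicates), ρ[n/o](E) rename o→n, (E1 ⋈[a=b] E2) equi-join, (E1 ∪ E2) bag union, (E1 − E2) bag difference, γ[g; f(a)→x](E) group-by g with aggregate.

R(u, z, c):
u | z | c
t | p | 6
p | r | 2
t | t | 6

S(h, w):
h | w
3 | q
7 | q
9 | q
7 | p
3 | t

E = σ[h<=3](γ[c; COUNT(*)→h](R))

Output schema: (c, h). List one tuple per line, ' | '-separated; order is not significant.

Per-node cardinality:
  R → 3
  γ[c; COUNT(*)→h](R) → 2
  σ[h<=3](γ[c; COUNT(*)→h](R)) → 2

== RESULT ==
c | h
2 | 1
6 | 2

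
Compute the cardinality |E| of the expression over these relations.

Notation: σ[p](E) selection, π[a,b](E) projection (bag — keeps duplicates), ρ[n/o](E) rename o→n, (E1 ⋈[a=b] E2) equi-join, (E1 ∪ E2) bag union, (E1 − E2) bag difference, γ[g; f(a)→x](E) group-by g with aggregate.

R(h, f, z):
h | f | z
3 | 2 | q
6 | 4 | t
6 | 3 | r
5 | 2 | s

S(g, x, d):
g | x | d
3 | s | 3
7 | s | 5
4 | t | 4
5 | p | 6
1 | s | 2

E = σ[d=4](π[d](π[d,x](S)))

Subexpression sizes:
  S → 5
  π[d,x](S) → 5
  π[d](π[d,x](S)) → 5
  σ[d=4](π[d](π[d,x](S))) → 1

|E| = 1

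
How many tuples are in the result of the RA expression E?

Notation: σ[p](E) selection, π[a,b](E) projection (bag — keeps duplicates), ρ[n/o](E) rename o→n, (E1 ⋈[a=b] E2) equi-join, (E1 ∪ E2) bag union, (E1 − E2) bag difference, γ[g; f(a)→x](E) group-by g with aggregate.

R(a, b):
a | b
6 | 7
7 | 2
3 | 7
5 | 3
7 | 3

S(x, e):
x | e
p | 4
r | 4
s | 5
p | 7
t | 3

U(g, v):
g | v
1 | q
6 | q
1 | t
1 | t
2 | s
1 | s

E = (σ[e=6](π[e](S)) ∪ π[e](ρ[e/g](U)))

Row counts bottom-up:
  S → 5
  π[e](S) → 5
  σ[e=6](π[e](S)) → 0
  U → 6
  ρ[e/g](U) → 6
  π[e](ρ[e/g](U)) → 6
  (σ[e=6](π[e](S)) ∪ π[e](ρ[e/g](U))) → 6

|E| = 6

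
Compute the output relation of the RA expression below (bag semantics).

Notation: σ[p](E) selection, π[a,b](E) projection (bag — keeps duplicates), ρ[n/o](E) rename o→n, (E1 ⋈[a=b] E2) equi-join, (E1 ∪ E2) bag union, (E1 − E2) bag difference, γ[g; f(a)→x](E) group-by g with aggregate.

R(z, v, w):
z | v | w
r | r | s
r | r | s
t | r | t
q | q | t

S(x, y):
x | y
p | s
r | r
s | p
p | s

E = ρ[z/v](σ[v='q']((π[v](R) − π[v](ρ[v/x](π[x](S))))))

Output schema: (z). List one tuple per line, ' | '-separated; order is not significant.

Stepwise |·|:
  R → 4
  π[v](R) → 4
  S → 4
  π[x](S) → 4
  ρ[v/x](π[x](S)) → 4
  π[v](ρ[v/x](π[x](S))) → 4
  (π[v](R) − π[v](ρ[v/x](π[x](S)))) → 3
  σ[v='q']((π[v](R) − π[v](ρ[v/x](π[x](S))))) → 1
  ρ[z/v](σ[v='q']((π[v](R) − π[v](ρ[v/x](π[x](S)))))) → 1

== RESULT ==
z
q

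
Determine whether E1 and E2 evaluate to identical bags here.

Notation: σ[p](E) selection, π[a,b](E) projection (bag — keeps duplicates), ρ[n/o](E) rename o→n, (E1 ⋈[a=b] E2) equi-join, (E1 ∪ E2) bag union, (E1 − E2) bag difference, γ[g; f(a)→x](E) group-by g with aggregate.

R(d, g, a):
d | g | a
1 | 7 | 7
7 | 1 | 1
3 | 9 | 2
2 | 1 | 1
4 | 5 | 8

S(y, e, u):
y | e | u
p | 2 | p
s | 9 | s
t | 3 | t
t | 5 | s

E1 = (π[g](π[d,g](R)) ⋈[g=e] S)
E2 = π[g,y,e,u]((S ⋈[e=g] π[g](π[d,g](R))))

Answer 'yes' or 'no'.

E1 stepwise |·|:
  R → 5
  π[d,g](R) → 5
  π[g](π[d,g](R)) → 5
  S → 4
  (π[g](π[d,g](R)) ⋈[g=e] S) → 2
E2 stepwise |·|:
  S → 4
  R → 5
  π[d,g](R) → 5
  π[g](π[d,g](R)) → 5
  (S ⋈[e=g] π[g](π[d,g](R))) → 2
  π[g,y,e,u]((S ⋈[e=g] π[g](π[d,g](R)))) → 2

E1 and E2 produce the same multiset:
g | y | e | u
5 | t | 5 | s
9 | s | 9 | s

yes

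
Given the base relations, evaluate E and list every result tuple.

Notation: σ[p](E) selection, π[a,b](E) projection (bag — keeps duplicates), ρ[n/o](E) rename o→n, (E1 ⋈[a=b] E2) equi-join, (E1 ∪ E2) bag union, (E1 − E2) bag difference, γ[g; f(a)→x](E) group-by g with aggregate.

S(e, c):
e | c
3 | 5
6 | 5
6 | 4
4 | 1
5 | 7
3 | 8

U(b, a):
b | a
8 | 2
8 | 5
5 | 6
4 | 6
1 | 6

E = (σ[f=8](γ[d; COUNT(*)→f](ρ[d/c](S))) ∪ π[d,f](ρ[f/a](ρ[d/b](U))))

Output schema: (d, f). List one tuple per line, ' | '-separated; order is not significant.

Per-node cardinality:
  S → 6
  ρ[d/c](S) → 6
  γ[d; COUNT(*)→f](ρ[d/c](S)) → 5
  σ[f=8](γ[d; COUNT(*)→f](ρ[d/c](S))) → 0
  U → 5
  ρ[d/b](U) → 5
  ρ[f/a](ρ[d/b](U)) → 5
  π[d,f](ρ[f/a](ρ[d/b](U))) → 5
  (σ[f=8](γ[d; COUNT(*)→f](ρ[d/c](S))) ∪ π[d,f](ρ[f/a](ρ[d/b](U)))) → 5

== RESULT ==
d | f
1 | 6
4 | 6
5 | 6
8 | 2
8 | 5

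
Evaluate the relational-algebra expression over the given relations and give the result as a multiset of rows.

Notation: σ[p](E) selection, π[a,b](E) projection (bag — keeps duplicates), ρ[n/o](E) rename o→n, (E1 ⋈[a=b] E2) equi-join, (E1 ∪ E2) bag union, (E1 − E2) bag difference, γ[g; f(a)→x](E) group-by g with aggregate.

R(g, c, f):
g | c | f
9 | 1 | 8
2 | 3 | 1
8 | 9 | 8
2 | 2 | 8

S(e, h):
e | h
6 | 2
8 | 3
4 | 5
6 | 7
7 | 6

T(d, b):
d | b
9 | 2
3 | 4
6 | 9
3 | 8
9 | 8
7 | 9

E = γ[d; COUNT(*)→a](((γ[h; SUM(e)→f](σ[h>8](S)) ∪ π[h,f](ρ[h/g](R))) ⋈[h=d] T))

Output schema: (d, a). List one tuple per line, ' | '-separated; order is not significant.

Row counts bottom-up:
  S → 5
  σ[h>8](S) → 0
  γ[h; SUM(e)→f](σ[h>8](S)) → 0
  R → 4
  ρ[h/g](R) → 4
  π[h,f](ρ[h/g](R)) → 4
  (γ[h; SUM(e)→f](σ[h>8](S)) ∪ π[h,f](ρ[h/g](R))) → 4
  T → 6
  ((γ[h; SUM(e)→f](σ[h>8](S)) ∪ π[h,f](ρ[h/g](R))) ⋈[h=d] T) → 2
  γ[d; COUNT(*)→a](((γ[h; SUM(e)→f](σ[h>8](S)) ∪ π[h,f](ρ[h/g](R))) ⋈[h=d] T)) → 1

== RESULT ==
d | a
9 | 2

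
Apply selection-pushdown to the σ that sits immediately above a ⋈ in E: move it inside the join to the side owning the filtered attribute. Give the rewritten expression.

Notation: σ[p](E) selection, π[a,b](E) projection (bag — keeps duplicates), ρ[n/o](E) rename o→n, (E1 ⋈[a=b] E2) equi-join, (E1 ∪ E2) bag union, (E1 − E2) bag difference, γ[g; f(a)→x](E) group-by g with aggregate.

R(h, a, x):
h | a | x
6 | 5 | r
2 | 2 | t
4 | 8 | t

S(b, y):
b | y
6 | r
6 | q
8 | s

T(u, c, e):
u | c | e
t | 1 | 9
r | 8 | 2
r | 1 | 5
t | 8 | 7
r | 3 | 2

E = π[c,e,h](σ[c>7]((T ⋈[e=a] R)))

σ filters on c, owned by the left side.
E' = π[c,e,h]((σ[c>7](T) ⋈[e=a] R))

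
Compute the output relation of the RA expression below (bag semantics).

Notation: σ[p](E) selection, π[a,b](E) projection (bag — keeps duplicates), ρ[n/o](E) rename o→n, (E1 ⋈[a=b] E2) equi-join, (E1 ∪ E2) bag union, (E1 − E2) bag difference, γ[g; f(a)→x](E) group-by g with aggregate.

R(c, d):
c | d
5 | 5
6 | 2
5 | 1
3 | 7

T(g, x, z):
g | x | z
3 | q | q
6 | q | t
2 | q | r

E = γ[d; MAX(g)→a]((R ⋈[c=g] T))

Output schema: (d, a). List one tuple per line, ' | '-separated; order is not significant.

Per-node cardinality:
  R → 4
  T → 3
  (R ⋈[c=g] T) → 2
  γ[d; MAX(g)→a]((R ⋈[c=g] T)) → 2

== RESULT ==
d | a
2 | 6
7 | 3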